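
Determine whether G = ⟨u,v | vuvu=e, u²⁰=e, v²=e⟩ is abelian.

u·v = uv but v·u = u¹⁹v, so u·v ≠ v·u and G is not abelian.

Answer: No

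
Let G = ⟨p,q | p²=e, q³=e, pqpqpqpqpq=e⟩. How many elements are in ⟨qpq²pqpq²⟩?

|⟨qpq²pqpq²⟩| equals the order of qpq²pqpq². Compute successive powers until reaching e:
  (qpq²pqpq²)¹ = qpq²pqpq², (qpq²pqpq²)² = e.
The smallest positive k with (qpq²pqpq²)ᵏ = e is 2, so |⟨qpq²pqpq²⟩| = 2.

Answer: 2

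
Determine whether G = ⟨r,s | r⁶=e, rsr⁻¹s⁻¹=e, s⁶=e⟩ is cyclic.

|G| = 36, but the maximum element order in G is 6 < 36. No single element generates all of G, so G is not cyclic.

Answer: No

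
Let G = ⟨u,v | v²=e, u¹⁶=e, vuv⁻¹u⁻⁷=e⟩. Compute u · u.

Compute u · u by multiplying left to right and reducing via the relations at each step:
  u · u = u²

Answer: u²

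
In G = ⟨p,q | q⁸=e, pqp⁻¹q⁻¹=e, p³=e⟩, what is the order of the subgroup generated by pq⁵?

|⟨pq⁵⟩| equals the order of pq⁵. Compute successive powers until reaching e:
  (pq⁵)¹ = pq⁵, (pq⁵)² = p²q², (pq⁵)³ = q⁷, (pq⁵)⁴ = pq⁴, (pq⁵)⁵ = p²q, (pq⁵)⁶ = q⁶, (pq⁵)⁷ = pq³, (pq⁵)⁸ = p², (pq⁵)⁹ = q⁵, (pq⁵)¹⁰ = pq², (pq⁵)¹¹ = p²q⁷, (pq⁵)¹² = q⁴, (pq⁵)¹³ = pq, (pq⁵)¹⁴ = p²q⁶, (pq⁵)¹⁵ = q³, (pq⁵)¹⁶ = p, (pq⁵)¹⁷ = p²q⁵, (pq⁵)¹⁸ = q², (pq⁵)¹⁹ = pq⁷, (pq⁵)²⁰ = p²q⁴, (pq⁵)²¹ = q, (pq⁵)²² = pq⁶, (pq⁵)²³ = p²q³, (pq⁵)²⁴ = e.
The smallest positive k with (pq⁵)ᵏ = e is 24, so |⟨pq⁵⟩| = 24.

Answer: 24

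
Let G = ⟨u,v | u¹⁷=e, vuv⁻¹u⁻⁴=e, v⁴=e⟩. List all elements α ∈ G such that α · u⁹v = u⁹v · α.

⟨u⁹v⟩ ⊆ C_G(u⁹v) since powers of u⁹v commute with u⁹v; so |C_G(u⁹v)| ≥ |⟨u⁹v⟩| = 4.
By orbit–stabilizer, |C_G(u⁹v)| = |G| / |conj. class of u⁹v| = 68 / 17 = 4.
The 4 elements commuting with u⁹v are {e, u²v³, u⁹v, u¹¹v²}.

Answer: {e, u²v³, u⁹v, u¹¹v²}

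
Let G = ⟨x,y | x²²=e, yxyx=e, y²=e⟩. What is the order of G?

Enumerate words in the generators, reducing via the relations: the distinct elements are
  {e, x, y, xy, x², x³, x⁴, x⁵, x⁶, x⁷, x⁸, x⁹, x²y, x²¹, x²⁰, x³y, x¹², x¹³, x¹¹, x¹⁰, x¹⁴, x¹⁵, x¹⁶, x¹⁷, x¹⁸, x¹⁹, x⁴y, x⁵y, x⁶y, x⁷y, x⁸y, x⁹y, x²¹y, x²⁰y, x¹²y, x¹³y, x¹¹y, x¹⁰y, x¹⁴y, x¹⁵y, x¹⁶y, x¹⁷y, x¹⁸y, x¹⁹y}.
No further products give new elements, so |G| = 44.

Answer: 44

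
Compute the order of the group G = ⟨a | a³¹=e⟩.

G is generated by a single element, so G is cyclic. The relator gives a³¹ = e and no smaller power is forced to be e, so the 31 powers {a, e, a², a³, a⁴, a⁵, a⁶, a⁷, a⁸, a⁹, a²², a²³, a²¹, a²⁰, a²⁴, a²⁵, a²⁶, a²⁷, a²⁸, a²⁹, a³⁰, a¹², a¹³, a¹¹, a¹⁰, a¹⁴, a¹⁵, a¹⁶, a¹⁷, a¹⁸, a¹⁹} are distinct. Hence |G| = 31.

Answer: 31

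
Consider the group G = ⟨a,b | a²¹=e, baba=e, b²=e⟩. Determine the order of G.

Enumerate words in the generators, reducing via the relations: the distinct elements are
  {a, b, e, ab, a², a³, a⁴, a⁵, a⁶, a⁷, a⁸, a⁹, a²b, a²⁰, a³b, a¹², a¹³, a¹¹, a¹⁰, a¹⁴, a¹⁵, a¹⁶, a¹⁷, a¹⁸, a¹⁹, a⁴b, a⁵b, a⁶b, a⁷b, a⁸b, a⁹b, a²⁰b, a¹²b, a¹³b, a¹¹b, a¹⁰b, a¹⁴b, a¹⁵b, a¹⁶b, a¹⁷b, a¹⁸b, a¹⁹b}.
No further products give new elements, so |G| = 42.

Answer: 42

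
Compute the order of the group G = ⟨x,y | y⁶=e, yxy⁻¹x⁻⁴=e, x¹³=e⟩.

Enumerate words in the generators, reducing via the relations: the distinct elements are
  {e, x, y, xy, x², x³, x⁴, x⁵, x⁶, x⁷, x⁸, x⁹, y², y³, y⁴, y⁵, xy², xy³, xy⁴, xy⁵, x²y, x³y, x¹², x¹¹, x¹⁰, x⁴y, x⁵y, x⁶y, x⁷y, x⁸y, x⁹y, x²y², x²y³, x²y⁴, x²y⁵, x³y², x³y³, x³y⁴, x³y⁵, x¹²y, x¹¹y, x¹⁰y, x⁴y², x⁴y³, x⁴y⁴, x⁴y⁵, x⁵y², x⁵y³, x⁵y⁴, x⁵y⁵, x⁶y², x⁶y³, x⁶y⁴, x⁶y⁵, x⁷y², x⁷y³, x⁷y⁴, x⁷y⁵, x⁸y², x⁸y³, x⁸y⁴, x⁸y⁵, x⁹y², x⁹y³, x⁹y⁴, x⁹y⁵, x¹²y², x¹²y³, x¹²y⁴, x¹²y⁵, x¹¹y², x¹¹y³, x¹¹y⁴, x¹¹y⁵, x¹⁰y², x¹⁰y³, x¹⁰y⁴, x¹⁰y⁵}.
No further products give new elements, so |G| = 78.

Answer: 78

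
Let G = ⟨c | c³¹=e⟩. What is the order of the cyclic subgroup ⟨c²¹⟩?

|⟨c²¹⟩| equals the order of c²¹. Compute successive powers until reaching e:
  (c²¹)¹ = c²¹, (c²¹)² = c¹¹, (c²¹)³ = c, (c²¹)⁴ = c²², (c²¹)⁵ = c¹², (c²¹)⁶ = c², (c²¹)⁷ = c²³, (c²¹)⁸ = c¹³, (c²¹)⁹ = c³, (c²¹)¹⁰ = c²⁴, (c²¹)¹¹ = c¹⁴, (c²¹)¹² = c⁴, (c²¹)¹³ = c²⁵, (c²¹)¹⁴ = c¹⁵, (c²¹)¹⁵ = c⁵, (c²¹)¹⁶ = c²⁶, (c²¹)¹⁷ = c¹⁶, (c²¹)¹⁸ = c⁶, (c²¹)¹⁹ = c²⁷, (c²¹)²⁰ = c¹⁷, (c²¹)²¹ = c⁷, (c²¹)²² = c²⁸, (c²¹)²³ = c¹⁸, (c²¹)²⁴ = c⁸, (c²¹)²⁵ = c²⁹, (c²¹)²⁶ = c¹⁹, (c²¹)²⁷ = c⁹, (c²¹)²⁸ = c³⁰, (c²¹)²⁹ = c²⁰, (c²¹)³⁰ = c¹⁰, (c²¹)³¹ = e.
The smallest positive k with (c²¹)ᵏ = e is 31, so |⟨c²¹⟩| = 31.

Answer: 31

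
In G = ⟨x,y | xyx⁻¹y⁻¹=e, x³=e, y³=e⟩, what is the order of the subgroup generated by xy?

|⟨xy⟩| equals the order of xy. Compute successive powers until reaching e:
  (xy)¹ = xy, (xy)² = x²y², (xy)³ = e.
The smallest positive k with (xy)ᵏ = e is 3, so |⟨xy⟩| = 3.

Answer: 3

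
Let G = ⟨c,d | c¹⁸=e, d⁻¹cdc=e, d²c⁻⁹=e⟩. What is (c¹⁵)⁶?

Compute successive powers of (c¹⁵), reducing at each step:
  (c¹⁵)²: (c¹⁵) · c¹⁵ = c¹²
  (c¹⁵)³: (c¹²) · c¹⁵ = c⁹
  (c¹⁵)⁴: (c⁹) · c¹⁵ = c⁶
  (c¹⁵)⁵: (c⁶) · c¹⁵ = c³
  (c¹⁵)⁶: (c³) · c¹⁵ = e

Answer: e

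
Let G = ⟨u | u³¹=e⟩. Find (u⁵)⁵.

Compute successive powers of (u⁵), reducing at each step:
  (u⁵)²: (u⁵) · u⁵ = u¹⁰
  (u⁵)³: (u¹⁰) · u⁵ = u¹⁵
  (u⁵)⁴: (u¹⁵) · u⁵ = u²⁰
  (u⁵)⁵: (u²⁰) · u⁵ = u²⁵

Answer: u²⁵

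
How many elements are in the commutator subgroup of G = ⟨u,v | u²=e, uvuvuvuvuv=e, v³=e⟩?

G' = [G, G] is generated by all commutators. The generator-pair commutators are: [u, v] = uvuv².
The subgroup they normally generate is {e, u, v, v², uv, uvu, uvuv, uvuvu, v²uv²u, v²uv², v²u, uv², vu, vuv, vuvu, uv²uv²u, uv²uv², uv²u, v²uv, v²uvu, v²uvuv, vuv²uv², vuv²u, vuv², uvuv², uv²uv, uv²uvu, uv²uvuv, uvuv²uv², uvuv²u, v²uv²uv, uvuv²uv, uvuv²uvu, uvuv²uvuv, v²uv²uvuv², v²uv²uvu, v²uv²uvuv, v²uvuv²uv², v²uvuv²u, v²uvuv², vuvuv², vuv²uv, vuv²uvu, vuv²uvuv, vuvuv²uv², vuvuv²u, vuvuv²uv, uv²uvuv²uv², uv²uvuv²u, uv²uvuv², v²uvuv²uv, v²uvuv²uvu, vuv²uvuv²u, vuv²uvuv², uv²uvuv²uv, uv²uvuv²uvu, uvuv²uvuv²u, uvuv²uvuv², uvuv²uvuv²uv, vuv²uvuv²uv}, of order 60.
Check: |G/G'| = 60/60 = 1 is the order of the abelianisation.

Answer: 60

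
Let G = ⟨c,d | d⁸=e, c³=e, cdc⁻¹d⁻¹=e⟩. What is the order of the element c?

Compute successive powers until reaching e:
  c¹ = c, c² = c², c³ = e.
The smallest positive k with cᵏ = e is 3.

Answer: 3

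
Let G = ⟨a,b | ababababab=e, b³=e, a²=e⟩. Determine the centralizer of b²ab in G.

⟨b²ab⟩ ⊆ C_G(b²ab) since powers of b²ab commute with b²ab; so |C_G(b²ab)| ≥ |⟨b²ab⟩| = 2.
By orbit–stabilizer, |C_G(b²ab)| = |G| / |conj. class of b²ab| = 60 / 15 = 4.
The 4 elements commuting with b²ab are {e, b²ab, ab²abab²ab², abab²abab²a}.

Answer: {e, b²ab, ab²abab²ab², abab²abab²a}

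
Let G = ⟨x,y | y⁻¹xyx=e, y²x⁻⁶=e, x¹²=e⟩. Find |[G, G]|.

G' = [G, G] is generated by all commutators. The generator-pair commutators are: [x, y] = x².
The subgroup they normally generate is {e, x², x⁴, x⁶, x⁸, x¹⁰}, of order 6.
Check: |G/G'| = 24/6 = 4 is the order of the abelianisation.

Answer: 6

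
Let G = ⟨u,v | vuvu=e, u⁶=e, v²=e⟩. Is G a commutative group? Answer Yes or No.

u·v = uv but v·u = u⁵v, so u·v ≠ v·u and G is not abelian.

Answer: No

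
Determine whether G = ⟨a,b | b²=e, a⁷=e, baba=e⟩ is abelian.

a·b = ab but b·a = a⁶b, so a·b ≠ b·a and G is not abelian.

Answer: No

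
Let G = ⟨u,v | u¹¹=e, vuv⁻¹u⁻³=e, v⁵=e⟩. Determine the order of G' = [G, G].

G' = [G, G] is generated by all commutators. The generator-pair commutators are: [u, v] = u⁹.
The subgroup they normally generate is {e, u, u², u³, u⁴, u⁵, u⁶, u⁷, u⁸, u⁹, u¹⁰}, of order 11.
Check: |G/G'| = 55/11 = 5 is the order of the abelianisation.

Answer: 11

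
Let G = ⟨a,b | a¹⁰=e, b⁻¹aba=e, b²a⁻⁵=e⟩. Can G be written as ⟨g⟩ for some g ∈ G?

Every cyclic group is abelian. But a·b = ab while b·a = a⁴b⁻¹, so a·b ≠ b·a and G is not abelian. Hence G is not cyclic.

Answer: No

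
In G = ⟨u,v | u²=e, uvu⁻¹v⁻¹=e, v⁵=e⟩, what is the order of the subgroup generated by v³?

|⟨v³⟩| equals the order of v³. Compute successive powers until reaching e:
  (v³)¹ = v³, (v³)² = v, (v³)³ = v⁴, (v³)⁴ = v², (v³)⁵ = e.
The smallest positive k with (v³)ᵏ = e is 5, so |⟨v³⟩| = 5.

Answer: 5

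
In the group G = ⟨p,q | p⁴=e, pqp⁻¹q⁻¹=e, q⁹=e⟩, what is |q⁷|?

Compute successive powers until reaching e:
  (q⁷)¹ = q⁷, (q⁷)² = q⁵, (q⁷)³ = q³, (q⁷)⁴ = q, (q⁷)⁵ = q⁸, (q⁷)⁶ = q⁶, (q⁷)⁷ = q⁴, (q⁷)⁸ = q², (q⁷)⁹ = e.
The smallest positive k with (q⁷)ᵏ = e is 9.

Answer: 9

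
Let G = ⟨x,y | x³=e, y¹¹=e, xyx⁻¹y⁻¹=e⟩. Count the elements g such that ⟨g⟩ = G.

G is cyclic of order 33. An element generates G iff its order is 33, and a cyclic group of order 33 has exactly φ(33) = 20 such elements.

Answer: 20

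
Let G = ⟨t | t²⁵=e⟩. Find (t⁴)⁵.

Compute successive powers of (t⁴), reducing at each step:
  (t⁴)²: (t⁴) · t⁴ = t⁸
  (t⁴)³: (t⁸) · t⁴ = t¹²
  (t⁴)⁴: (t¹²) · t⁴ = t¹⁶
  (t⁴)⁵: (t¹⁶) · t⁴ = t²⁰

Answer: t²⁰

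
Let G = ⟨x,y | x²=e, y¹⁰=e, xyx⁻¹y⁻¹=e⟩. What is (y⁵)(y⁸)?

Compute (y⁵) · (y⁸) by multiplying left to right and reducing via the relations at each step:
  (y⁵) · y⁸ = y³

Answer: y³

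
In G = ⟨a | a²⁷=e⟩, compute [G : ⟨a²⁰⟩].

First find ord(a²⁰) by computing successive powers:
  (a²⁰)¹ = a²⁰, (a²⁰)² = a¹³, (a²⁰)³ = a⁶, (a²⁰)⁴ = a²⁶, (a²⁰)⁵ = a¹⁹, (a²⁰)⁶ = a¹², (a²⁰)⁷ = a⁵, (a²⁰)⁸ = a²⁵, (a²⁰)⁹ = a¹⁸, (a²⁰)¹⁰ = a¹¹, (a²⁰)¹¹ = a⁴, (a²⁰)¹² = a²⁴, (a²⁰)¹³ = a¹⁷, (a²⁰)¹⁴ = a¹⁰, (a²⁰)¹⁵ = a³, (a²⁰)¹⁶ = a²³, (a²⁰)¹⁷ = a¹⁶, (a²⁰)¹⁸ = a⁹, (a²⁰)¹⁹ = a², (a²⁰)²⁰ = a²², (a²⁰)²¹ = a¹⁵, (a²⁰)²² = a⁸, (a²⁰)²³ = a, (a²⁰)²⁴ = a²¹, (a²⁰)²⁵ = a¹⁴, (a²⁰)²⁶ = a⁷, (a²⁰)²⁷ = e.
So |⟨a²⁰⟩| = ord(a²⁰) = 27. With |G| = 27, by Lagrange [G : ⟨a²⁰⟩] = 27/27 = 1.

Answer: 1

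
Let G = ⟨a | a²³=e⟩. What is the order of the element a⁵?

Compute successive powers until reaching e:
  (a⁵)¹ = a⁵, (a⁵)² = a¹⁰, (a⁵)³ = a¹⁵, (a⁵)⁴ = a²⁰, (a⁵)⁵ = a², (a⁵)⁶ = a⁷, (a⁵)⁷ = a¹², (a⁵)⁸ = a¹⁷, (a⁵)⁹ = a²², (a⁵)¹⁰ = a⁴, (a⁵)¹¹ = a⁹, (a⁵)¹² = a¹⁴, (a⁵)¹³ = a¹⁹, (a⁵)¹⁴ = a, (a⁵)¹⁵ = a⁶, (a⁵)¹⁶ = a¹¹, (a⁵)¹⁷ = a¹⁶, (a⁵)¹⁸ = a²¹, (a⁵)¹⁹ = a³, (a⁵)²⁰ = a⁸, (a⁵)²¹ = a¹³, (a⁵)²² = a¹⁸, (a⁵)²³ = e.
The smallest positive k with (a⁵)ᵏ = e is 23.

Answer: 23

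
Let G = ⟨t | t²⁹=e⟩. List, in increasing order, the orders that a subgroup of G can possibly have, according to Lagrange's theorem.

|G| = 29 = 29. By Lagrange's theorem the order of any subgroup divides 29; the divisors of 29 are 1, 29.

Answer: 1, 29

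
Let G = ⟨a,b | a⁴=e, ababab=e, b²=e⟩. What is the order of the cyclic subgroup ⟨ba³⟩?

|⟨ba³⟩| equals the order of ba³. Compute successive powers until reaching e:
  (ba³)¹ = ba³, (ba³)² = ab, (ba³)³ = e.
The smallest positive k with (ba³)ᵏ = e is 3, so |⟨ba³⟩| = 3.

Answer: 3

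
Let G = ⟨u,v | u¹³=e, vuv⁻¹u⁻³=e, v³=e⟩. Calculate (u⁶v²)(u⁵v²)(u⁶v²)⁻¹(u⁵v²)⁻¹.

[(u⁶v²), (u⁵v²)] = (u⁶v²)·(u⁵v²)·(u⁶v²)⁻¹·(u⁵v²)⁻¹.
  (u⁶v²) · (u⁵v²) = u¹²v
  (u¹²v) · (u⁸v) = u¹⁰v²
  (u¹⁰v²) · (u¹¹v) = u⁵

Answer: u⁵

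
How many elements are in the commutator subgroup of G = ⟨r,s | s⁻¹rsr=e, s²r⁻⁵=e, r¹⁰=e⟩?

G' = [G, G] is generated by all commutators. The generator-pair commutators are: [r, s] = r².
The subgroup they normally generate is {e, r², r⁴, r⁶, r⁸}, of order 5.
Check: |G/G'| = 20/5 = 4 is the order of the abelianisation.

Answer: 5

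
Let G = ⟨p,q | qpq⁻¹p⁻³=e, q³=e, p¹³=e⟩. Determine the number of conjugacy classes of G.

The conjugacy classes (representative and size) are:
  [e] (size 1), [p] (size 3), [p⁵] (size 3), [p¹⁰] (size 3), [p⁸] (size 3), [p¹⁰q] (size 13), [p⁷q²] (size 13).
Class equation: 1 + 3 + 3 + 3 + 3 + 13 + 13 = 39 = |G|. So G has 7 conjugacy classes.

Answer: 7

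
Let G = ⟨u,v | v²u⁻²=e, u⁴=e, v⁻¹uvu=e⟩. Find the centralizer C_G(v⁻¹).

⟨v⁻¹⟩ ⊆ C_G(v⁻¹) since powers of v⁻¹ commute with v⁻¹; so |C_G(v⁻¹)| ≥ |⟨v⁻¹⟩| = 4.
By orbit–stabilizer, |C_G(v⁻¹)| = |G| / |conj. class of v⁻¹| = 8 / 2 = 4.
The 4 elements commuting with v⁻¹ are {e, u², v, v⁻¹}.

Answer: {e, u², v, v⁻¹}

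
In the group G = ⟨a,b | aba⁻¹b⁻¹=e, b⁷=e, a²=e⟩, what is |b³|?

Compute successive powers until reaching e:
  (b³)¹ = b³, (b³)² = b⁶, (b³)³ = b², (b³)⁴ = b⁵, (b³)⁵ = b, (b³)⁶ = b⁴, (b³)⁷ = e.
The smallest positive k with (b³)ᵏ = e is 7.

Answer: 7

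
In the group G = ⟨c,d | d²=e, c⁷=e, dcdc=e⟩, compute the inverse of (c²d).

The order of (c²d) is 2 (smallest k with (c²d)ᵏ = e), so (c²d)⁻¹ = (c²d)¹ = c²d.
Check: (c²d) · (c²d) → (c²d) · c² = d;   d · d = e, giving e as required.

Answer: c²d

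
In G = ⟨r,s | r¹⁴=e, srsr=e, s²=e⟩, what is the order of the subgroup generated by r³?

|⟨r³⟩| equals the order of r³. Compute successive powers until reaching e:
  (r³)¹ = r³, (r³)² = r⁶, (r³)³ = r⁹, (r³)⁴ = r¹², (r³)⁵ = r, (r³)⁶ = r⁴, (r³)⁷ = r⁷, (r³)⁸ = r¹⁰, (r³)⁹ = r¹³, (r³)¹⁰ = r², (r³)¹¹ = r⁵, (r³)¹² = r⁸, (r³)¹³ = r¹¹, (r³)¹⁴ = e.
The smallest positive k with (r³)ᵏ = e is 14, so |⟨r³⟩| = 14.

Answer: 14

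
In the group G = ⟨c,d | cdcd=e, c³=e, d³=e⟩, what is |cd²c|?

Compute successive powers until reaching e:
  (cd²c)¹ = cd²c, (cd²c)² = e.
The smallest positive k with (cd²c)ᵏ = e is 2.

Answer: 2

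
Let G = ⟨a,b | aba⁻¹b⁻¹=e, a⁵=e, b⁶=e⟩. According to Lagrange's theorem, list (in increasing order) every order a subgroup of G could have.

|G| = 30 = 2 · 3 · 5. By Lagrange's theorem the order of any subgroup divides 30; the divisors of 30 are 1, 2, 3, 5, 6, 10, 15, 30.

Answer: 1, 2, 3, 5, 6, 10, 15, 30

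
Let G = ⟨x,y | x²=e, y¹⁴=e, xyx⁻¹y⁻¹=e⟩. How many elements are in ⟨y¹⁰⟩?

|⟨y¹⁰⟩| equals the order of y¹⁰. Compute successive powers until reaching e:
  (y¹⁰)¹ = y¹⁰, (y¹⁰)² = y⁶, (y¹⁰)³ = y², (y¹⁰)⁴ = y¹², (y¹⁰)⁵ = y⁸, (y¹⁰)⁶ = y⁴, (y¹⁰)⁷ = e.
The smallest positive k with (y¹⁰)ᵏ = e is 7, so |⟨y¹⁰⟩| = 7.

Answer: 7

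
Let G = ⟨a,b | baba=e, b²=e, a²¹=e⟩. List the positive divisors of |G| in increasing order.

|G| = 42 = 2 · 3 · 7. By Lagrange's theorem the order of any subgroup divides 42; the divisors of 42 are 1, 2, 3, 6, 7, 14, 21, 42.

Answer: 1, 2, 3, 6, 7, 14, 21, 42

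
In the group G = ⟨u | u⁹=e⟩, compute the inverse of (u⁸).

The order of (u⁸) is 9 (smallest k with (u⁸)ᵏ = e), so (u⁸)⁻¹ = (u⁸)⁸ = u.
Check: (u⁸) · u → (u⁸) · u = e, giving e as required.

Answer: u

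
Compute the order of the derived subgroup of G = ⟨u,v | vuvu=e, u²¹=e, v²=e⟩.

G' = [G, G] is generated by all commutators. The generator-pair commutators are: [u, v] = u².
The subgroup they normally generate is {e, u, u², u³, u⁴, u⁵, u⁶, u⁷, u⁸, u⁹, u¹⁰, u¹¹, u¹², u¹³, u¹⁴, u¹⁵, u¹⁶, u¹⁷, u¹⁸, u¹⁹, u²⁰}, of order 21.
Check: |G/G'| = 42/21 = 2 is the order of the abelianisation.

Answer: 21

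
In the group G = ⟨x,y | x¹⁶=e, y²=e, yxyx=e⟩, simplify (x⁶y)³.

Compute successive powers of (x⁶y), reducing at each step:
  (x⁶y)²: (x⁶y) · x⁶ = y;   y · y = e
  (x⁶y)³: e · x⁶ = x⁶;   (x⁶) · y = x⁶y

Answer: x⁶y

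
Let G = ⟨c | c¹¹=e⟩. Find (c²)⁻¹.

The order of (c²) is 11 (smallest k with (c²)ᵏ = e), so (c²)⁻¹ = (c²)¹⁰ = c⁹.
Check: (c²) · (c⁹) → (c²) · c⁹ = e, giving e as required.

Answer: c⁹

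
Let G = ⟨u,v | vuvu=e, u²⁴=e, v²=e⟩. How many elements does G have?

Enumerate words in the generators, reducing via the relations: the distinct elements are
  {e, u, v, uv, u², u³, u⁴, u⁵, u⁶, u⁷, u⁸, u⁹, u²v, u²², u²³, u²¹, u²⁰, u³v, u¹², u¹³, u¹¹, u¹⁰, u¹⁴, u¹⁵, u¹⁶, u¹⁷, u¹⁸, u¹⁹, u⁴v, u⁵v, u⁶v, u⁷v, u⁸v, u⁹v, u²²v, u²³v, u²¹v, u²⁰v, u¹²v, u¹³v, u¹¹v, u¹⁰v, u¹⁴v, u¹⁵v, u¹⁶v, u¹⁷v, u¹⁸v, u¹⁹v}.
No further products give new elements, so |G| = 48.

Answer: 48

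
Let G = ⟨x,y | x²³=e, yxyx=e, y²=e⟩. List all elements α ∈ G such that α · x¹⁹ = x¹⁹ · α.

⟨x¹⁹⟩ ⊆ C_G(x¹⁹) since powers of x¹⁹ commute with x¹⁹; so |C_G(x¹⁹)| ≥ |⟨x¹⁹⟩| = 23.
By orbit–stabilizer, |C_G(x¹⁹)| = |G| / |conj. class of x¹⁹| = 46 / 2 = 23.
The 23 elements commuting with x¹⁹ are {e, x, x², x³, x⁴, x⁵, x⁶, x⁷, x⁸, x⁹, x¹⁰, x¹¹, x¹², x¹³, x¹⁴, x¹⁵, x¹⁶, x¹⁷, x¹⁸, x¹⁹, x²⁰, x²¹, x²²}.

Answer: {e, x, x², x³, x⁴, x⁵, x⁶, x⁷, x⁸, x⁹, x¹⁰, x¹¹, x¹², x¹³, x¹⁴, x¹⁵, x¹⁶, x¹⁷, x¹⁸, x¹⁹, x²⁰, x²¹, x²²}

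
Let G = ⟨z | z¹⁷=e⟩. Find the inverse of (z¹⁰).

The order of (z¹⁰) is 17 (smallest k with (z¹⁰)ᵏ = e), so (z¹⁰)⁻¹ = (z¹⁰)¹⁶ = z⁷.
Check: (z¹⁰) · (z⁷) → (z¹⁰) · z⁷ = e, giving e as required.

Answer: z⁷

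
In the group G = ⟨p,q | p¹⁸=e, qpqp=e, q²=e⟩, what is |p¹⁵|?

Compute successive powers until reaching e:
  (p¹⁵)¹ = p¹⁵, (p¹⁵)² = p¹², (p¹⁵)³ = p⁹, (p¹⁵)⁴ = p⁶, (p¹⁵)⁵ = p³, (p¹⁵)⁶ = e.
The smallest positive k with (p¹⁵)ᵏ = e is 6.

Answer: 6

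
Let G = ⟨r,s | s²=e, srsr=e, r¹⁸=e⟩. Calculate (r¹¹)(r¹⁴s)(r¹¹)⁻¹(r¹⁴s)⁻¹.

[(r¹¹), (r¹⁴s)] = (r¹¹)·(r¹⁴s)·(r¹¹)⁻¹·(r¹⁴s)⁻¹.
  (r¹¹) · (r¹⁴s) = r⁷s
  (r⁷s) · (r⁷) = s
  s · (r¹⁴s) = r⁴

Answer: r⁴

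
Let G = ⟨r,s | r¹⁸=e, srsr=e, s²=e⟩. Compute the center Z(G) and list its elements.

An element z ∈ Z(G) iff z commutes with every generator.
For example r⁹ is central: (r⁹)·r = r¹⁰ = r·(r⁹); (r⁹)·s = r⁹s = s·(r⁹).
Whereas r ∉ Z(G) since r·s = rs ≠ r¹⁷s = s·r.
Checking each of the 36 elements this way gives Z(G) = {e, r⁹}, of order 2.

Answer: {e, r⁹}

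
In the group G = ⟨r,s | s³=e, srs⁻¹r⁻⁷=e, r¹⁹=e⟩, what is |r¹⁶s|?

Compute successive powers until reaching e:
  (r¹⁶s)¹ = r¹⁶s, (r¹⁶s)² = r¹⁴s², (r¹⁶s)³ = e.
The smallest positive k with (r¹⁶s)ᵏ = e is 3.

Answer: 3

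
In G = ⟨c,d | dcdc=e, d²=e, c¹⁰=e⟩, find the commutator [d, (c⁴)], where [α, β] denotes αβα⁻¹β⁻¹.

[d, (c⁴)] = d·(c⁴)·d⁻¹·(c⁴)⁻¹.
  d · (c⁴) = c⁶d
  (c⁶d) · d = c⁶
  (c⁶) · (c⁶) = c²

Answer: c²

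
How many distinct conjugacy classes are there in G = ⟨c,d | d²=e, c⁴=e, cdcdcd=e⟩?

The conjugacy classes (representative and size) are:
  [e] (size 1), [c³] (size 6), [c²dc²d] (size 3), [cdc³] (size 6), [dc³] (size 8).
Class equation: 1 + 6 + 3 + 6 + 8 = 24 = |G|. So G has 5 conjugacy classes.

Answer: 5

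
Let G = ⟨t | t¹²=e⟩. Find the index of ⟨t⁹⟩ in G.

First find ord(t⁹) by computing successive powers:
  (t⁹)¹ = t⁹, (t⁹)² = t⁶, (t⁹)³ = t³, (t⁹)⁴ = e.
So |⟨t⁹⟩| = ord(t⁹) = 4. With |G| = 12, by Lagrange [G : ⟨t⁹⟩] = 12/4 = 3.

Answer: 3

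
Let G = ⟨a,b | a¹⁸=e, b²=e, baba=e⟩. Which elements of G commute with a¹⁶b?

⟨a¹⁶b⟩ ⊆ C_G(a¹⁶b) since powers of a¹⁶b commute with a¹⁶b; so |C_G(a¹⁶b)| ≥ |⟨a¹⁶b⟩| = 2.
By orbit–stabilizer, |C_G(a¹⁶b)| = |G| / |conj. class of a¹⁶b| = 36 / 9 = 4.
The 4 elements commuting with a¹⁶b are {e, a⁹, a⁷b, a¹⁶b}.

Answer: {e, a⁹, a⁷b, a¹⁶b}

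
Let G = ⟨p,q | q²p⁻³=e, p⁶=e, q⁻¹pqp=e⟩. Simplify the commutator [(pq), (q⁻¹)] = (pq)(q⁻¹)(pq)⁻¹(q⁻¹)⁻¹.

[(pq), (q⁻¹)] = (pq)·(q⁻¹)·(pq)⁻¹·(q⁻¹)⁻¹.
  (pq) · (q⁻¹) = p
  p · (pq⁻¹) = p²q⁻¹
  (p²q⁻¹) · q = p²

Answer: p²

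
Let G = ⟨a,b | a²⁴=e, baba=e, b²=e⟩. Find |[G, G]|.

G' = [G, G] is generated by all commutators. The generator-pair commutators are: [a, b] = a².
The subgroup they normally generate is {e, a², a⁴, a⁶, a⁸, a¹⁰, a¹², a¹⁴, a¹⁶, a¹⁸, a²⁰, a²²}, of order 12.
Check: |G/G'| = 48/12 = 4 is the order of the abelianisation.

Answer: 12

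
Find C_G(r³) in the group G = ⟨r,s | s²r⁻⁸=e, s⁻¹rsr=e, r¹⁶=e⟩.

⟨r³⟩ ⊆ C_G(r³) since powers of r³ commute with r³; so |C_G(r³)| ≥ |⟨r³⟩| = 16.
By orbit–stabilizer, |C_G(r³)| = |G| / |conj. class of r³| = 32 / 2 = 16.
The 16 elements commuting with r³ are {e, r, r², r³, r⁴, r⁵, r⁶, r⁷, r⁸, r⁹, r¹⁰, r¹¹, r¹², r¹³, r¹⁴, r¹⁵}.

Answer: {e, r, r², r³, r⁴, r⁵, r⁶, r⁷, r⁸, r⁹, r¹⁰, r¹¹, r¹², r¹³, r¹⁴, r¹⁵}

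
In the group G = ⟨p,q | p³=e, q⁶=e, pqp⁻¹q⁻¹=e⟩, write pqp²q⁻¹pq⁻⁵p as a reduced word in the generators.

Multiply left to right, reducing at each step:
  p · q = pq
  (pq) · p² = q
  q · q⁻¹ = e
  e · p = p
  p · q⁻⁵ = pq
  (pq) · p = p²q

Answer: p²q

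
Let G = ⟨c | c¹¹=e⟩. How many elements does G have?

G is generated by a single element, so G is cyclic. The relator gives c¹¹ = e and no smaller power is forced to be e, so the 11 powers {c, e, c², c³, c⁴, c⁵, c⁶, c⁷, c⁸, c⁹, c¹⁰} are distinct. Hence |G| = 11.

Answer: 11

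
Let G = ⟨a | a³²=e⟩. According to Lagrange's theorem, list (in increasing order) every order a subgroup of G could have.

|G| = 32 = 2⁵. By Lagrange's theorem the order of any subgroup divides 32; the divisors of 32 are 1, 2, 4, 8, 16, 32.

Answer: 1, 2, 4, 8, 16, 32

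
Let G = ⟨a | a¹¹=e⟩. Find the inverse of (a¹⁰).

The order of (a¹⁰) is 11 (smallest k with (a¹⁰)ᵏ = e), so (a¹⁰)⁻¹ = (a¹⁰)¹⁰ = a.
Check: (a¹⁰) · a → (a¹⁰) · a = e, giving e as required.

Answer: a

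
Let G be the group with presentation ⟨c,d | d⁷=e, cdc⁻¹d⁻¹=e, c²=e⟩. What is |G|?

Enumerate words in the generators, reducing via the relations: the distinct elements are
  {c, d, e, cd, d², d³, d⁴, d⁵, d⁶, cd², cd³, cd⁴, cd⁵, cd⁶}.
No further products give new elements, so |G| = 14.

Answer: 14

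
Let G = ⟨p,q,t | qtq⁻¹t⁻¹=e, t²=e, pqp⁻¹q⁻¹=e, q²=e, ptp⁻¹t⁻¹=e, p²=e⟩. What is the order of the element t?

Compute successive powers until reaching e:
  t¹ = t, t² = e.
The smallest positive k with tᵏ = e is 2.

Answer: 2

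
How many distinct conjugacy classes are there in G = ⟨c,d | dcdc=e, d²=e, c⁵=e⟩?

The conjugacy classes (representative and size) are:
  [e] (size 1), [c] (size 2), [c²] (size 2), [d] (size 5).
Class equation: 1 + 2 + 2 + 5 = 10 = |G|. So G has 4 conjugacy classes.

Answer: 4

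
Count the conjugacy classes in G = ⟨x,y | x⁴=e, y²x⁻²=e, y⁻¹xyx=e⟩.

The conjugacy classes (representative and size) are:
  [e] (size 1), [x³] (size 2), [x²] (size 1), [y⁻¹] (size 2), [xy⁻¹] (size 2).
Class equation: 1 + 2 + 1 + 2 + 2 = 8 = |G|. So G has 5 conjugacy classes.

Answer: 5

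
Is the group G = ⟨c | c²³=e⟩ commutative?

G has a single generator, so G is cyclic and hence abelian.

Answer: Yes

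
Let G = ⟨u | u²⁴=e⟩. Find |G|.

G is generated by a single element, so G is cyclic. The relator gives u²⁴ = e and no smaller power is forced to be e, so the 24 powers {e, u, u², u³, u⁴, u⁵, u⁶, u⁷, u⁸, u⁹, u²², u²³, u²¹, u²⁰, u¹², u¹³, u¹¹, u¹⁰, u¹⁴, u¹⁵, u¹⁶, u¹⁷, u¹⁸, u¹⁹} are distinct. Hence |G| = 24.

Answer: 24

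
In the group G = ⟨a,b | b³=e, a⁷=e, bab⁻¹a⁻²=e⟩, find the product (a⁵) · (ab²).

Compute (a⁵) · (ab²) by multiplying left to right and reducing via the relations at each step:
  (a⁵) · a = a⁶
  (a⁶) · b² = a⁶b²

Answer: a⁶b²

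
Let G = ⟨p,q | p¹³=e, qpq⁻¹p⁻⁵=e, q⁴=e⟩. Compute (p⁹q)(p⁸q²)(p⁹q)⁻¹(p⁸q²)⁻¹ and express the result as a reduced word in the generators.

[(p⁹q), (p⁸q²)] = (p⁹q)·(p⁸q²)·(p⁹q)⁻¹·(p⁸q²)⁻¹.
  (p⁹q) · (p⁸q²) = p¹⁰q³
  (p¹⁰q³) · (p⁶q³) = p⁶q²
  (p⁶q²) · (p⁸q²) = p¹¹

Answer: p¹¹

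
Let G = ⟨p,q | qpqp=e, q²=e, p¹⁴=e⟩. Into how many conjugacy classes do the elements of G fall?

The conjugacy classes (representative and size) are:
  [e] (size 1), [p¹³] (size 2), [p²] (size 2), [p³] (size 2), [p¹⁰] (size 2), [p⁵] (size 2), [p⁸] (size 2), [p⁷] (size 1), [p⁶q] (size 7), [p⁹q] (size 7).
Class equation: 1 + 2 + 2 + 2 + 2 + 2 + 2 + 1 + 7 + 7 = 28 = |G|. So G has 10 conjugacy classes.

Answer: 10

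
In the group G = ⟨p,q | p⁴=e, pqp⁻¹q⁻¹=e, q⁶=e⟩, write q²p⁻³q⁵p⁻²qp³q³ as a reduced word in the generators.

Multiply left to right, reducing at each step:
  (q²) · p⁻³ = pq²
  (pq²) · q⁵ = pq
  (pq) · p⁻² = p³q
  (p³q) · q = p³q²
  (p³q²) · p³ = p²q²
  (p²q²) · q³ = p²q⁵

Answer: p²q⁵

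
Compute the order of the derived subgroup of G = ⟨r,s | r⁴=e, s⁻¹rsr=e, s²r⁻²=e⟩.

G' = [G, G] is generated by all commutators. The generator-pair commutators are: [r, s] = r².
The subgroup they normally generate is {e, r²}, of order 2.
Check: |G/G'| = 8/2 = 4 is the order of the abelianisation.

Answer: 2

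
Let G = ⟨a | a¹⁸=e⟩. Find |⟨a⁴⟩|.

|⟨a⁴⟩| equals the order of a⁴. Compute successive powers until reaching e:
  (a⁴)¹ = a⁴, (a⁴)² = a⁸, (a⁴)³ = a¹², (a⁴)⁴ = a¹⁶, (a⁴)⁵ = a², (a⁴)⁶ = a⁶, (a⁴)⁷ = a¹⁰, (a⁴)⁸ = a¹⁴, (a⁴)⁹ = e.
The smallest positive k with (a⁴)ᵏ = e is 9, so |⟨a⁴⟩| = 9.

Answer: 9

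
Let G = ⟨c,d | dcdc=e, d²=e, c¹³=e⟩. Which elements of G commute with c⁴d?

⟨c⁴d⟩ ⊆ C_G(c⁴d) since powers of c⁴d commute with c⁴d; so |C_G(c⁴d)| ≥ |⟨c⁴d⟩| = 2.
By orbit–stabilizer, |C_G(c⁴d)| = |G| / |conj. class of c⁴d| = 26 / 13 = 2.
The 2 elements commuting with c⁴d are {e, c⁴d}.

Answer: {e, c⁴d}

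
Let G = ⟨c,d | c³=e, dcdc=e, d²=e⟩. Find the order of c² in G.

Compute successive powers until reaching e:
  (c²)¹ = c², (c²)² = c, (c²)³ = e.
The smallest positive k with (c²)ᵏ = e is 3.

Answer: 3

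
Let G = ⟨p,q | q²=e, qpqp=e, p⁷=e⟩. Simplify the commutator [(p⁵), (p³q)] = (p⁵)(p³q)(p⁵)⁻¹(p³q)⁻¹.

[(p⁵), (p³q)] = (p⁵)·(p³q)·(p⁵)⁻¹·(p³q)⁻¹.
  (p⁵) · (p³q) = pq
  (pq) · (p²) = p⁶q
  (p⁶q) · (p³q) = p³

Answer: p³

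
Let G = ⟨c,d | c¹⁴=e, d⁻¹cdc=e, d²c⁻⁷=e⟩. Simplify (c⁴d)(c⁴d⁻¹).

Compute (c⁴d) · (c⁴d⁻¹) by multiplying left to right and reducing via the relations at each step:
  (c⁴d) · c⁴ = d
  d · d⁻¹ = e

Answer: e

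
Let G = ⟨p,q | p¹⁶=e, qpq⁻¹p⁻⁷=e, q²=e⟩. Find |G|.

Enumerate words in the generators, reducing via the relations: the distinct elements are
  {e, p, q, pq, p², p³, p⁴, p⁵, p⁶, p⁷, p⁸, p⁹, p²q, p³q, p¹², p¹³, p¹¹, p¹⁰, p¹⁴, p¹⁵, p⁴q, p⁵q, p⁶q, p⁷q, p⁸q, p⁹q, p¹²q, p¹³q, p¹¹q, p¹⁰q, p¹⁴q, p¹⁵q}.
No further products give new elements, so |G| = 32.

Answer: 32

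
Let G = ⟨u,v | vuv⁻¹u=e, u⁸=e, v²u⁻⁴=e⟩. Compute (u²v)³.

Compute successive powers of (u²v), reducing at each step:
  (u²v)²: (u²v) · u² = v;   v · v = u⁴
  (u²v)³: (u⁴) · u² = u⁶;   (u⁶) · v = u²v⁻¹

Answer: u²v⁻¹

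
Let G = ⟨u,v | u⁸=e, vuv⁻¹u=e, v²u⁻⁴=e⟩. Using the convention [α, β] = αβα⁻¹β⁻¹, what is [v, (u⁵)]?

[v, (u⁵)] = v·(u⁵)·v⁻¹·(u⁵)⁻¹.
  v · (u⁵) = u³v
  (u³v) · (v⁻¹) = u³
  (u³) · (u³) = u⁶

Answer: u⁶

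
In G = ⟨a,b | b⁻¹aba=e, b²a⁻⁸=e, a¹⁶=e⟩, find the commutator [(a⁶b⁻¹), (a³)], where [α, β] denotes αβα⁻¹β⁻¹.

[(a⁶b⁻¹), (a³)] = (a⁶b⁻¹)·(a³)·(a⁶b⁻¹)⁻¹·(a³)⁻¹.
  (a⁶b⁻¹) · (a³) = a³b⁻¹
  (a³b⁻¹) · (a⁶b) = a¹³
  (a¹³) · (a¹³) = a¹⁰

Answer: a¹⁰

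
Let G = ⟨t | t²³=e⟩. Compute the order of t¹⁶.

Compute successive powers until reaching e:
  (t¹⁶)¹ = t¹⁶, (t¹⁶)² = t⁹, (t¹⁶)³ = t², (t¹⁶)⁴ = t¹⁸, (t¹⁶)⁵ = t¹¹, (t¹⁶)⁶ = t⁴, (t¹⁶)⁷ = t²⁰, (t¹⁶)⁸ = t¹³, (t¹⁶)⁹ = t⁶, (t¹⁶)¹⁰ = t²², (t¹⁶)¹¹ = t¹⁵, (t¹⁶)¹² = t⁸, (t¹⁶)¹³ = t, (t¹⁶)¹⁴ = t¹⁷, (t¹⁶)¹⁵ = t¹⁰, (t¹⁶)¹⁶ = t³, (t¹⁶)¹⁷ = t¹⁹, (t¹⁶)¹⁸ = t¹², (t¹⁶)¹⁹ = t⁵, (t¹⁶)²⁰ = t²¹, (t¹⁶)²¹ = t¹⁴, (t¹⁶)²² = t⁷, (t¹⁶)²³ = e.
The smallest positive k with (t¹⁶)ᵏ = e is 23.

Answer: 23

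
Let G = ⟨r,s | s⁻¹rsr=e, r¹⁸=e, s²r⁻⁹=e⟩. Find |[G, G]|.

G' = [G, G] is generated by all commutators. The generator-pair commutators are: [r, s] = r².
The subgroup they normally generate is {e, r², r⁴, r⁶, r⁸, r¹⁰, r¹², r¹⁴, r¹⁶}, of order 9.
Check: |G/G'| = 36/9 = 4 is the order of the abelianisation.

Answer: 9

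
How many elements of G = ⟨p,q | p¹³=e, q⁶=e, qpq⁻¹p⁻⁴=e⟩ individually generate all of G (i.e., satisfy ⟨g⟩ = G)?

⟨g⟩ = G would require ord(g) = |G| = 78, but the maximum element order in G is 13 < 78. So G is not cyclic and no single element generates it: the count is 0.

Answer: 0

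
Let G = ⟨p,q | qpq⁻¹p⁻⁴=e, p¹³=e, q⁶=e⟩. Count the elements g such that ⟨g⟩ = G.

⟨g⟩ = G would require ord(g) = |G| = 78, but the maximum element order in G is 13 < 78. So G is not cyclic and no single element generates it: the count is 0.

Answer: 0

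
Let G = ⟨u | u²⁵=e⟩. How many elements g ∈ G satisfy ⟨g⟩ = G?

G is cyclic of order 25. An element generates G iff its order is 25, and a cyclic group of order 25 has exactly φ(25) = 20 such elements.

Answer: 20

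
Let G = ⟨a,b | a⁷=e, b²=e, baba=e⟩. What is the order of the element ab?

Compute successive powers until reaching e:
  (ab)¹ = ab, (ab)² = e.
The smallest positive k with (ab)ᵏ = e is 2.

Answer: 2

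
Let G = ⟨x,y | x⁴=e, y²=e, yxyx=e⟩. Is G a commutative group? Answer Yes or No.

x·y = xy but y·x = x³y, so x·y ≠ y·x and G is not abelian.

Answer: No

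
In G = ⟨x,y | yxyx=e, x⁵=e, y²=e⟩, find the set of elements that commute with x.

⟨x⟩ ⊆ C_G(x) since powers of x commute with x; so |C_G(x)| ≥ |⟨x⟩| = 5.
By orbit–stabilizer, |C_G(x)| = |G| / |conj. class of x| = 10 / 2 = 5.
The 5 elements commuting with x are {e, x, x², x³, x⁴}.

Answer: {e, x, x², x³, x⁴}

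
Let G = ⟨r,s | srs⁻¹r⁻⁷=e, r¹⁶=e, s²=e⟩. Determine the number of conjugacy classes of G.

The conjugacy classes (representative and size) are:
  [e] (size 1), [r] (size 2), [r¹⁴] (size 2), [r³] (size 2), [r⁴] (size 2), [r¹⁰] (size 2), [r⁸] (size 1), [r⁹] (size 2), [r¹¹] (size 2), [r¹⁰s] (size 8), [rs] (size 8).
Class equation: 1 + 2 + 2 + 2 + 2 + 2 + 1 + 2 + 2 + 8 + 8 = 32 = |G|. So G has 11 conjugacy classes.

Answer: 11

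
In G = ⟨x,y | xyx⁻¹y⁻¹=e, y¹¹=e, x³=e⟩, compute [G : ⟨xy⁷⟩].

First find ord(xy⁷) by computing successive powers:
  (xy⁷)¹ = xy⁷, (xy⁷)² = x²y³, (xy⁷)³ = y¹⁰, (xy⁷)⁴ = xy⁶, (xy⁷)⁵ = x²y², (xy⁷)⁶ = y⁹, (xy⁷)⁷ = xy⁵, (xy⁷)⁸ = x²y, (xy⁷)⁹ = y⁸, (xy⁷)¹⁰ = xy⁴, (xy⁷)¹¹ = x², (xy⁷)¹² = y⁷, (xy⁷)¹³ = xy³, (xy⁷)¹⁴ = x²y¹⁰, (xy⁷)¹⁵ = y⁶, (xy⁷)¹⁶ = xy², (xy⁷)¹⁷ = x²y⁹, (xy⁷)¹⁸ = y⁵, (xy⁷)¹⁹ = xy, (xy⁷)²⁰ = x²y⁸, (xy⁷)²¹ = y⁴, (xy⁷)²² = x, (xy⁷)²³ = x²y⁷, (xy⁷)²⁴ = y³, (xy⁷)²⁵ = xy¹⁰, (xy⁷)²⁶ = x²y⁶, (xy⁷)²⁷ = y², (xy⁷)²⁸ = xy⁹, (xy⁷)²⁹ = x²y⁵, (xy⁷)³⁰ = y, (xy⁷)³¹ = xy⁸, (xy⁷)³² = x²y⁴, (xy⁷)³³ = e.
So |⟨xy⁷⟩| = ord(xy⁷) = 33. With |G| = 33, by Lagrange [G : ⟨xy⁷⟩] = 33/33 = 1.

Answer: 1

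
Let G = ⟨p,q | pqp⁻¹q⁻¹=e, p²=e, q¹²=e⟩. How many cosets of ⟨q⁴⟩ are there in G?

First find ord(q⁴) by computing successive powers:
  (q⁴)¹ = q⁴, (q⁴)² = q⁸, (q⁴)³ = e.
So |⟨q⁴⟩| = ord(q⁴) = 3. With |G| = 24, by Lagrange [G : ⟨q⁴⟩] = 24/3 = 8.

Answer: 8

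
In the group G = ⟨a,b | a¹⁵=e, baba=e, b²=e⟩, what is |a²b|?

Compute successive powers until reaching e:
  (a²b)¹ = a²b, (a²b)² = e.
The smallest positive k with (a²b)ᵏ = e is 2.

Answer: 2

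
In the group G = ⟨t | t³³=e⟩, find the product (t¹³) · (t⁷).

Compute (t¹³) · (t⁷) by multiplying left to right and reducing via the relations at each step:
  (t¹³) · t⁷ = t²⁰

Answer: t²⁰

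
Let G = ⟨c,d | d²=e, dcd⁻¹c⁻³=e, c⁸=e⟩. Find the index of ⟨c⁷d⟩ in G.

First find ord(c⁷d) by computing successive powers:
  (c⁷d)¹ = c⁷d, (c⁷d)² = c⁴, (c⁷d)³ = c³d, (c⁷d)⁴ = e.
So |⟨c⁷d⟩| = ord(c⁷d) = 4. With |G| = 16, by Lagrange [G : ⟨c⁷d⟩] = 16/4 = 4.

Answer: 4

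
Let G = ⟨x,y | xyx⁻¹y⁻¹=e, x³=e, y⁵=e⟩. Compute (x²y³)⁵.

Compute successive powers of (x²y³), reducing at each step:
  (x²y³)²: (x²y³) · x² = xy³;   (xy³) · y³ = xy
  (x²y³)³: (xy) · x² = y;   y · y³ = y⁴
  (x²y³)⁴: (y⁴) · x² = x²y⁴;   (x²y⁴) · y³ = x²y²
  (x²y³)⁵: (x²y²) · x² = xy²;   (xy²) · y³ = x

Answer: x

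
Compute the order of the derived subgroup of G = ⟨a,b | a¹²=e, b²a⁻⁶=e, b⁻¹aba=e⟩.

G' = [G, G] is generated by all commutators. The generator-pair commutators are: [a, b] = a².
The subgroup they normally generate is {e, a², a⁴, a⁶, a⁸, a¹⁰}, of order 6.
Check: |G/G'| = 24/6 = 4 is the order of the abelianisation.

Answer: 6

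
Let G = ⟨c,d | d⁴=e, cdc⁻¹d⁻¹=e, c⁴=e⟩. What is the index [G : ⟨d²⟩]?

First find ord(d²) by computing successive powers:
  (d²)¹ = d², (d²)² = e.
So |⟨d²⟩| = ord(d²) = 2. With |G| = 16, by Lagrange [G : ⟨d²⟩] = 16/2 = 8.

Answer: 8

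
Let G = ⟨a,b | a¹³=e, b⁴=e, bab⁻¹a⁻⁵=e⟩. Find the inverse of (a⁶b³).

The order of (a⁶b³) is 4 (smallest k with (a⁶b³)ᵏ = e), so (a⁶b³)⁻¹ = (a⁶b³)³ = a⁹b.
Check: (a⁶b³) · (a⁹b) → (a⁶b³) · a⁹ = b³;   (b³) · b = e, giving e as required.

Answer: a⁹b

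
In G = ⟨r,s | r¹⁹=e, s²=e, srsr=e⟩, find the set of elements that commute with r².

⟨r²⟩ ⊆ C_G(r²) since powers of r² commute with r²; so |C_G(r²)| ≥ |⟨r²⟩| = 19.
By orbit–stabilizer, |C_G(r²)| = |G| / |conj. class of r²| = 38 / 2 = 19.
The 19 elements commuting with r² are {e, r, r², r³, r⁴, r⁵, r⁶, r⁷, r⁸, r⁹, r¹⁰, r¹¹, r¹², r¹³, r¹⁴, r¹⁵, r¹⁶, r¹⁷, r¹⁸}.

Answer: {e, r, r², r³, r⁴, r⁵, r⁶, r⁷, r⁸, r⁹, r¹⁰, r¹¹, r¹², r¹³, r¹⁴, r¹⁵, r¹⁶, r¹⁷, r¹⁸}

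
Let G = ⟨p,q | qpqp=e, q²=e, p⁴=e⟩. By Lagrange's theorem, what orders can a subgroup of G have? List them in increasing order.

|G| = 8 = 2³. By Lagrange's theorem the order of any subgroup divides 8; the divisors of 8 are 1, 2, 4, 8.

Answer: 1, 2, 4, 8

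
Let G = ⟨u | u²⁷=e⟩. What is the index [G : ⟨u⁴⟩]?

First find ord(u⁴) by computing successive powers:
  (u⁴)¹ = u⁴, (u⁴)² = u⁸, (u⁴)³ = u¹², (u⁴)⁴ = u¹⁶, (u⁴)⁵ = u²⁰, (u⁴)⁶ = u²⁴, (u⁴)⁷ = u, (u⁴)⁸ = u⁵, (u⁴)⁹ = u⁹, (u⁴)¹⁰ = u¹³, (u⁴)¹¹ = u¹⁷, (u⁴)¹² = u²¹, (u⁴)¹³ = u²⁵, (u⁴)¹⁴ = u², (u⁴)¹⁵ = u⁶, (u⁴)¹⁶ = u¹⁰, (u⁴)¹⁷ = u¹⁴, (u⁴)¹⁸ = u¹⁸, (u⁴)¹⁹ = u²², (u⁴)²⁰ = u²⁶, (u⁴)²¹ = u³, (u⁴)²² = u⁷, (u⁴)²³ = u¹¹, (u⁴)²⁴ = u¹⁵, (u⁴)²⁵ = u¹⁹, (u⁴)²⁶ = u²³, (u⁴)²⁷ = e.
So |⟨u⁴⟩| = ord(u⁴) = 27. With |G| = 27, by Lagrange [G : ⟨u⁴⟩] = 27/27 = 1.

Answer: 1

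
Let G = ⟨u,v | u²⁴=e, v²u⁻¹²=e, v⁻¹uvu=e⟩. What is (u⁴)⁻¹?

The order of (u⁴) is 6 (smallest k with (u⁴)ᵏ = e), so (u⁴)⁻¹ = (u⁴)⁵ = u²⁰.
Check: (u⁴) · (u²⁰) → (u⁴) · u²⁰ = e, giving e as required.

Answer: u²⁰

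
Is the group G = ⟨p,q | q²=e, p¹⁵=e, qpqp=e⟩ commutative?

p·q = pq but q·p = p¹⁴q, so p·q ≠ q·p and G is not abelian.

Answer: No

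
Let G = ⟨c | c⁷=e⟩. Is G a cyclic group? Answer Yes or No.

|G| = 7. The element c has order 7 (its powers give 7 distinct elements), so ⟨c⟩ = G and G is cyclic.

Answer: Yes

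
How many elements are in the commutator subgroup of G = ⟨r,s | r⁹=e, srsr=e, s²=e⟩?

G' = [G, G] is generated by all commutators. The generator-pair commutators are: [r, s] = r².
The subgroup they normally generate is {e, r, r², r³, r⁴, r⁵, r⁶, r⁷, r⁸}, of order 9.
Check: |G/G'| = 18/9 = 2 is the order of the abelianisation.

Answer: 9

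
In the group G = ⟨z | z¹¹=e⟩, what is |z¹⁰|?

Compute successive powers until reaching e:
  (z¹⁰)¹ = z¹⁰, (z¹⁰)² = z⁹, (z¹⁰)³ = z⁸, (z¹⁰)⁴ = z⁷, (z¹⁰)⁵ = z⁶, (z¹⁰)⁶ = z⁵, (z¹⁰)⁷ = z⁴, (z¹⁰)⁸ = z³, (z¹⁰)⁹ = z², (z¹⁰)¹⁰ = z, (z¹⁰)¹¹ = e.
The smallest positive k with (z¹⁰)ᵏ = e is 11.

Answer: 11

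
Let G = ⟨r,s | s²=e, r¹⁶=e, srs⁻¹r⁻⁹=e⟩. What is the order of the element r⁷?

Compute successive powers until reaching e:
  (r⁷)¹ = r⁷, (r⁷)² = r¹⁴, (r⁷)³ = r⁵, (r⁷)⁴ = r¹², (r⁷)⁵ = r³, (r⁷)⁶ = r¹⁰, (r⁷)⁷ = r, (r⁷)⁸ = r⁸, (r⁷)⁹ = r¹⁵, (r⁷)¹⁰ = r⁶, (r⁷)¹¹ = r¹³, (r⁷)¹² = r⁴, (r⁷)¹³ = r¹¹, (r⁷)¹⁴ = r², (r⁷)¹⁵ = r⁹, (r⁷)¹⁶ = e.
The smallest positive k with (r⁷)ᵏ = e is 16.

Answer: 16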